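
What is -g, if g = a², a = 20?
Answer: -400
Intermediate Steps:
g = 400 (g = 20² = 400)
-g = -1*400 = -400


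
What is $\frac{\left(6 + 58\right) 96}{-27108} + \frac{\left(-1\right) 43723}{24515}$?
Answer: $- \frac{111321937}{55379385} \approx -2.0102$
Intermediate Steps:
$\frac{\left(6 + 58\right) 96}{-27108} + \frac{\left(-1\right) 43723}{24515} = 64 \cdot 96 \left(- \frac{1}{27108}\right) - \frac{43723}{24515} = 6144 \left(- \frac{1}{27108}\right) - \frac{43723}{24515} = - \frac{512}{2259} - \frac{43723}{24515} = - \frac{111321937}{55379385}$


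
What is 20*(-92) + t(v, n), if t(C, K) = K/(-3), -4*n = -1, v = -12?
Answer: -22081/12 ≈ -1840.1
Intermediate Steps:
n = ¼ (n = -¼*(-1) = ¼ ≈ 0.25000)
t(C, K) = -K/3 (t(C, K) = K*(-⅓) = -K/3)
20*(-92) + t(v, n) = 20*(-92) - ⅓*¼ = -1840 - 1/12 = -22081/12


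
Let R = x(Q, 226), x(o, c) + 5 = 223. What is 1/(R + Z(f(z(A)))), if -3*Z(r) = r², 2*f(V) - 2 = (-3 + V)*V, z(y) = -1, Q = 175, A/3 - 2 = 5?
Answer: 1/215 ≈ 0.0046512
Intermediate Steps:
A = 21 (A = 6 + 3*5 = 6 + 15 = 21)
x(o, c) = 218 (x(o, c) = -5 + 223 = 218)
R = 218
f(V) = 1 + V*(-3 + V)/2 (f(V) = 1 + ((-3 + V)*V)/2 = 1 + (V*(-3 + V))/2 = 1 + V*(-3 + V)/2)
Z(r) = -r²/3
1/(R + Z(f(z(A)))) = 1/(218 - (1 + (½)*(-1)² - 3/2*(-1))²/3) = 1/(218 - (1 + (½)*1 + 3/2)²/3) = 1/(218 - (1 + ½ + 3/2)²/3) = 1/(218 - ⅓*3²) = 1/(218 - ⅓*9) = 1/(218 - 3) = 1/215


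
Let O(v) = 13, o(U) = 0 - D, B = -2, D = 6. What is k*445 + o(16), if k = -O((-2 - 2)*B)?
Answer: -5791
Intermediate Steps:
o(U) = -6 (o(U) = 0 - 1*6 = 0 - 6 = -6)
k = -13 (k = -1*13 = -13)
k*445 + o(16) = -13*445 - 6 = -5785 - 6 = -5791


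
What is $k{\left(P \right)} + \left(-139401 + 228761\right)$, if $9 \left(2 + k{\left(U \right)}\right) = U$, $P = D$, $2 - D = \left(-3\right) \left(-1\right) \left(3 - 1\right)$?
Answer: $\frac{804218}{9} \approx 89358.0$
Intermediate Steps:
$D = -4$ ($D = 2 - \left(-3\right) \left(-1\right) \left(3 - 1\right) = 2 - 3 \cdot 2 = 2 - 6 = -4$)
$P = -4$
$k{\left(U \right)} = -2 + \frac{U}{9}$
$k{\left(P \right)} + \left(-139401 + 228761\right) = \left(-2 + \frac{1}{9} \left(-4\right)\right) + \left(-139401 + 228761\right) = \left(-2 - \frac{4}{9}\right) + 89360 = - \frac{22}{9} + 89360 = \frac{804218}{9}$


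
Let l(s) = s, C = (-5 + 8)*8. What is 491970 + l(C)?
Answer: 491994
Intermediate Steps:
C = 24 (C = 3*8 = 24)
491970 + l(C) = 491970 + 24 = 491994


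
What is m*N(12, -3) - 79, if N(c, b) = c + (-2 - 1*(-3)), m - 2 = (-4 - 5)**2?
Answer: 1000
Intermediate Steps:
m = 83 (m = 2 + (-4 - 5)**2 = 2 + (-9)**2 = 2 + 81 = 83)
N(c, b) = 1 + c (N(c, b) = c + (-2 + 3) = c + 1 = 1 + c)
m*N(12, -3) - 79 = 83*(1 + 12) - 79 = 83*13 - 79 = 1079 - 79 = 1000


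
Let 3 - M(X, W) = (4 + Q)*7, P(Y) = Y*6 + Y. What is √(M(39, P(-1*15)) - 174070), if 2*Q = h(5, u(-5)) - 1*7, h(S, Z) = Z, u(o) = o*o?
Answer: 53*I*√62 ≈ 417.32*I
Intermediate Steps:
u(o) = o²
P(Y) = 7*Y (P(Y) = 6*Y + Y = 7*Y)
Q = 9 (Q = ((-5)² - 1*7)/2 = (25 - 7)/2 = (½)*18 = 9)
M(X, W) = -88 (M(X, W) = 3 - (4 + 9)*7 = 3 - 13*7 = 3 - 1*91 = 3 - 91 = -88)
√(M(39, P(-1*15)) - 174070) = √(-88 - 174070) = √(-174158) = 53*I*√62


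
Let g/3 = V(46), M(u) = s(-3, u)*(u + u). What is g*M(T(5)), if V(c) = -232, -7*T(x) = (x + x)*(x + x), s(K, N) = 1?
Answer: 139200/7 ≈ 19886.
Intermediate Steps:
T(x) = -4*x²/7 (T(x) = -(x + x)*(x + x)/7 = -2*x*2*x/7 = -4*x²/7)
M(u) = 2*u (M(u) = 1*(u + u) = 1*(2*u) = 2*u)
g = -696 (g = 3*(-232) = -696)
g*M(T(5)) = -1392*(-4/7*5²) = -1392*(-4/7*25) = -1392*(-100)/7 = -696*(-200/7) = 139200/7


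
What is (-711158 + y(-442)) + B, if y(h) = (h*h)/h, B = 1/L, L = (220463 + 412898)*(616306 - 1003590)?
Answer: -174548777812478401/245290581524 ≈ -7.1160e+5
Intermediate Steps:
L = -245290581524 (L = 633361*(-387284) = -245290581524)
B = -1/245290581524 (B = 1/(-245290581524) = -1/245290581524 ≈ -4.0768e-12)
y(h) = h (y(h) = h²/h = h)
(-711158 + y(-442)) + B = (-711158 - 442) - 1/245290581524 = -711600 - 1/245290581524 = -174548777812478401/245290581524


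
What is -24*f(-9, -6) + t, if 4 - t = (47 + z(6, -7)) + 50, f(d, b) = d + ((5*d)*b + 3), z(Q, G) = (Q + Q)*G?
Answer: -6345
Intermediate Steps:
z(Q, G) = 2*G*Q (z(Q, G) = (2*Q)*G = 2*G*Q)
f(d, b) = 3 + d + 5*b*d (f(d, b) = d + (5*b*d + 3) = d + (3 + 5*b*d) = 3 + d + 5*b*d)
t = -9 (t = 4 - ((47 + 2*(-7)*6) + 50) = 4 - ((47 - 84) + 50) = 4 - (-37 + 50) = 4 - 1*13 = 4 - 13 = -9)
-24*f(-9, -6) + t = -24*(3 - 9 + 5*(-6)*(-9)) - 9 = -24*(3 - 9 + 270) - 9 = -24*264 - 9 = -6336 - 9 = -6345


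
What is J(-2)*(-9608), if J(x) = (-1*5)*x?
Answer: -96080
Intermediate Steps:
J(x) = -5*x
J(-2)*(-9608) = -5*(-2)*(-9608) = 10*(-9608) = -96080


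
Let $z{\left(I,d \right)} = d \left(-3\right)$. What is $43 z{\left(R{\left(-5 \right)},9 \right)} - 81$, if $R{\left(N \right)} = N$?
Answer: $-1242$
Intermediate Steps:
$z{\left(I,d \right)} = - 3 d$
$43 z{\left(R{\left(-5 \right)},9 \right)} - 81 = 43 \left(\left(-3\right) 9\right) - 81 = 43 \left(-27\right) - 81 = -1161 - 81 = -1242$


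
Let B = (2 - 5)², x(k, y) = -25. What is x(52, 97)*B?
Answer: -225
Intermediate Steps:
B = 9 (B = (-3)² = 9)
x(52, 97)*B = -25*9 = -225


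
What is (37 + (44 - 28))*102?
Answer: 5406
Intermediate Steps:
(37 + (44 - 28))*102 = (37 + 16)*102 = 53*102 = 5406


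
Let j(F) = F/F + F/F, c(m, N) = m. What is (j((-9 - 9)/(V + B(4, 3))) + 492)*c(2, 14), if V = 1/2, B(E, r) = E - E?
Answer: 988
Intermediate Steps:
B(E, r) = 0
V = ½ ≈ 0.50000
j(F) = 2 (j(F) = 1 + 1 = 2)
(j((-9 - 9)/(V + B(4, 3))) + 492)*c(2, 14) = (2 + 492)*2 = 494*2 = 988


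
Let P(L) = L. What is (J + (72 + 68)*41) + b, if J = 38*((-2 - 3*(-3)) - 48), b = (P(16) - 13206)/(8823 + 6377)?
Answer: 6355321/1520 ≈ 4181.1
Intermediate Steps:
b = -1319/1520 (b = (16 - 13206)/(8823 + 6377) = -13190/15200 = -13190*1/15200 = -1319/1520 ≈ -0.86776)
J = -1558 (J = 38*((-2 + 9) - 48) = 38*(7 - 48) = 38*(-41) = -1558)
(J + (72 + 68)*41) + b = (-1558 + (72 + 68)*41) - 1319/1520 = (-1558 + 140*41) - 1319/1520 = (-1558 + 5740) - 1319/1520 = 4182 - 1319/1520 = 6355321/1520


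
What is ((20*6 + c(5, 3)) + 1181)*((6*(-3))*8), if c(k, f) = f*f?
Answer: -188640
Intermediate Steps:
c(k, f) = f²
((20*6 + c(5, 3)) + 1181)*((6*(-3))*8) = ((20*6 + 3²) + 1181)*((6*(-3))*8) = ((120 + 9) + 1181)*(-18*8) = (129 + 1181)*(-144) = 1310*(-144) = -188640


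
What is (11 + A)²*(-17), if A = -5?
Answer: -612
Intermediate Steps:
(11 + A)²*(-17) = (11 - 5)²*(-17) = 6²*(-17) = 36*(-17) = -612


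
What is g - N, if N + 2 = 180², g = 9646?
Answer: -22752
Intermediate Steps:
N = 32398 (N = -2 + 180² = -2 + 32400 = 32398)
g - N = 9646 - 1*32398 = 9646 - 32398 = -22752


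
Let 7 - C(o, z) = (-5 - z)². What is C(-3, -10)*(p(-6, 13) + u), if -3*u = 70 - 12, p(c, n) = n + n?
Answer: -120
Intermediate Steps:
p(c, n) = 2*n
C(o, z) = 7 - (-5 - z)²
u = -58/3 (u = -(70 - 12)/3 = -⅓*58 = -58/3 ≈ -19.333)
C(-3, -10)*(p(-6, 13) + u) = (7 - (5 - 10)²)*(2*13 - 58/3) = (7 - 1*(-5)²)*(26 - 58/3) = (7 - 1*25)*(20/3) = (7 - 25)*(20/3) = -18*20/3 = -120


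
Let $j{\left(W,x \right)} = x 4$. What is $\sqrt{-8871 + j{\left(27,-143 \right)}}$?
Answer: $i \sqrt{9443} \approx 97.175 i$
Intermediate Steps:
$j{\left(W,x \right)} = 4 x$
$\sqrt{-8871 + j{\left(27,-143 \right)}} = \sqrt{-8871 + 4 \left(-143\right)} = \sqrt{-8871 - 572} = \sqrt{-9443} = i \sqrt{9443}$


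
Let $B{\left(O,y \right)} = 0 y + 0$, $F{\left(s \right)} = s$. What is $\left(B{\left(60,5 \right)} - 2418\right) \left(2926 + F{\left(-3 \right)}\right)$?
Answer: $-7067814$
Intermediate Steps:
$B{\left(O,y \right)} = 0$ ($B{\left(O,y \right)} = 0 + 0 = 0$)
$\left(B{\left(60,5 \right)} - 2418\right) \left(2926 + F{\left(-3 \right)}\right) = \left(0 - 2418\right) \left(2926 - 3\right) = \left(-2418\right) 2923 = -7067814$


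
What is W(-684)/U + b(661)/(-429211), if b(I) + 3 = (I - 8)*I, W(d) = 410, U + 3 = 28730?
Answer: -12223458500/12329944397 ≈ -0.99136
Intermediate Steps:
U = 28727 (U = -3 + 28730 = 28727)
b(I) = -3 + I*(-8 + I) (b(I) = -3 + (I - 8)*I = -3 + (-8 + I)*I = -3 + I*(-8 + I))
W(-684)/U + b(661)/(-429211) = 410/28727 + (-3 + 661² - 8*661)/(-429211) = 410*(1/28727) + (-3 + 436921 - 5288)*(-1/429211) = 410/28727 + 431630*(-1/429211) = 410/28727 - 431630/429211 = -12223458500/12329944397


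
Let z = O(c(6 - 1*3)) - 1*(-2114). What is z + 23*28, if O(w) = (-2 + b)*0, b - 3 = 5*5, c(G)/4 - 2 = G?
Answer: 2758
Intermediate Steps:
c(G) = 8 + 4*G
b = 28 (b = 3 + 5*5 = 3 + 25 = 28)
O(w) = 0 (O(w) = (-2 + 28)*0 = 26*0 = 0)
z = 2114 (z = 0 - 1*(-2114) = 0 + 2114 = 2114)
z + 23*28 = 2114 + 23*28 = 2114 + 644 = 2758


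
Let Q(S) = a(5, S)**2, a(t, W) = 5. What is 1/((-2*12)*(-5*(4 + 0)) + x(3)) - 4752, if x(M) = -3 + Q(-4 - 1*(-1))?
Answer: -2385503/502 ≈ -4752.0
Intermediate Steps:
Q(S) = 25 (Q(S) = 5**2 = 25)
x(M) = 22 (x(M) = -3 + 25 = 22)
1/((-2*12)*(-5*(4 + 0)) + x(3)) - 4752 = 1/((-2*12)*(-5*(4 + 0)) + 22) - 4752 = 1/(-(-120)*4 + 22) - 4752 = 1/(-24*(-20) + 22) - 4752 = 1/(480 + 22) - 4752 = 1/502 - 4752 = -2385503/502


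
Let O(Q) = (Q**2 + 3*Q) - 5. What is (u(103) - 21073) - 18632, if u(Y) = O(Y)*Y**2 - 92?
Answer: 115736220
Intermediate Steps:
O(Q) = -5 + Q**2 + 3*Q
u(Y) = -92 + Y**2*(-5 + Y**2 + 3*Y) (u(Y) = (-5 + Y**2 + 3*Y)*Y**2 - 92 = Y**2*(-5 + Y**2 + 3*Y) - 92 = -92 + Y**2*(-5 + Y**2 + 3*Y))
(u(103) - 21073) - 18632 = ((-92 + 103**2*(-5 + 103**2 + 3*103)) - 21073) - 18632 = ((-92 + 10609*(-5 + 10609 + 309)) - 21073) - 18632 = ((-92 + 10609*10913) - 21073) - 18632 = ((-92 + 115776017) - 21073) - 18632 = (115775925 - 21073) - 18632 = 115754852 - 18632 = 115736220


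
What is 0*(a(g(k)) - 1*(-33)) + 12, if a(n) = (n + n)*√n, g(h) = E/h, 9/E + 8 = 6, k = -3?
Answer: 12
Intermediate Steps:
E = -9/2 (E = 9/(-8 + 6) = 9/(-2) = 9*(-½) = -9/2 ≈ -4.5000)
g(h) = -9/(2*h)
a(n) = 2*n^(3/2) (a(n) = (2*n)*√n = 2*n^(3/2))
0*(a(g(k)) - 1*(-33)) + 12 = 0*(2*(-9/2/(-3))^(3/2) - 1*(-33)) + 12 = 0*(2*(-9/2*(-⅓))^(3/2) + 33) + 12 = 0*(2*(3/2)^(3/2) + 33) + 12 = 0*(2*(3*√6/4) + 33) + 12 = 0*(3*√6/2 + 33) + 12 = 0*(33 + 3*√6/2) + 12 = 0 + 12 = 12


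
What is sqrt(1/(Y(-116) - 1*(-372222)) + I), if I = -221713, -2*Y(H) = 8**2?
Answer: 9*I*sqrt(379171372162310)/372190 ≈ 470.86*I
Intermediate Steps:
Y(H) = -32 (Y(H) = -1/2*8**2 = -1/2*64 = -32)
sqrt(1/(Y(-116) - 1*(-372222)) + I) = sqrt(1/(-32 - 1*(-372222)) - 221713) = sqrt(1/(-32 + 372222) - 221713) = sqrt(1/372190 - 221713) = sqrt(-82519361469/372190) = 9*I*sqrt(379171372162310)/372190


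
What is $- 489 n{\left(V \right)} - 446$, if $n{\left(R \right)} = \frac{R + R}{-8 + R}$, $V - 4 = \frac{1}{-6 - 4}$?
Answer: $\frac{19856}{41} \approx 484.29$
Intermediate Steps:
$V = \frac{39}{10}$ ($V = 4 + \frac{1}{-6 - 4} = 4 + \frac{1}{-10} = 4 - \frac{1}{10} = \frac{39}{10} \approx 3.9$)
$n{\left(R \right)} = \frac{2 R}{-8 + R}$
$- 489 n{\left(V \right)} - 446 = - 489 \cdot 2 \cdot \frac{39}{10} \frac{1}{-8 + \frac{39}{10}} - 446 = - 489 \cdot 2 \cdot \frac{39}{10} \frac{1}{- \frac{41}{10}} - 446 = - 489 \cdot 2 \cdot \frac{39}{10} \left(- \frac{10}{41}\right) - 446 = \left(-489\right) \left(- \frac{78}{41}\right) - 446 = \frac{38142}{41} - 446 = \frac{19856}{41}$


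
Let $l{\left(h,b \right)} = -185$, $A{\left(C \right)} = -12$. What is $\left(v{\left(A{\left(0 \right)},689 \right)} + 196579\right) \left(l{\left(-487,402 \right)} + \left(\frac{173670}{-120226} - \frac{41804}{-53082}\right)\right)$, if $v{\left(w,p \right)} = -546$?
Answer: $- \frac{58066571369942662}{1595459133} \approx -3.6395 \cdot 10^{7}$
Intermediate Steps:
$\left(v{\left(A{\left(0 \right)},689 \right)} + 196579\right) \left(l{\left(-487,402 \right)} + \left(\frac{173670}{-120226} - \frac{41804}{-53082}\right)\right) = \left(-546 + 196579\right) \left(-185 + \left(\frac{173670}{-120226} - \frac{41804}{-53082}\right)\right) = 196033 \left(-185 + \left(173670 \left(- \frac{1}{120226}\right) - - \frac{20902}{26541}\right)\right) = 196033 \left(-185 + \left(- \frac{86835}{60113} + \frac{20902}{26541}\right)\right) = 196033 \left(-185 - \frac{1048205809}{1595459133}\right) = 196033 \left(- \frac{296208145414}{1595459133}\right) = - \frac{58066571369942662}{1595459133}$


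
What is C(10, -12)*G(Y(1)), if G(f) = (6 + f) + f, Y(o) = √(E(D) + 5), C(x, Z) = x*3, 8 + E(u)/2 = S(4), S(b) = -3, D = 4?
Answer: 180 + 60*I*√17 ≈ 180.0 + 247.39*I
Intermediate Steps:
E(u) = -22 (E(u) = -16 + 2*(-3) = -16 - 6 = -22)
C(x, Z) = 3*x
Y(o) = I*√17 (Y(o) = √(-22 + 5) = √(-17) = I*√17)
G(f) = 6 + 2*f
C(10, -12)*G(Y(1)) = (3*10)*(6 + 2*(I*√17)) = 30*(6 + 2*I*√17) = 180 + 60*I*√17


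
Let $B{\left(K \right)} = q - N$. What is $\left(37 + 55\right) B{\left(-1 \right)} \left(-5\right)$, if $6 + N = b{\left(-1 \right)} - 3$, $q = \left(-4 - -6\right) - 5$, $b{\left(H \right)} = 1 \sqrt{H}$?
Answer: $-2760 + 460 i \approx -2760.0 + 460.0 i$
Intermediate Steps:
$b{\left(H \right)} = \sqrt{H}$
$q = -3$ ($q = \left(-4 + 6\right) - 5 = 2 - 5 = -3$)
$N = -9 + i$ ($N = -6 - \left(3 - \sqrt{-1}\right) = -6 - \left(3 - i\right) = -9 + i \approx -9.0 + 1.0 i$)
$B{\left(K \right)} = 6 - i$ ($B{\left(K \right)} = -3 - \left(-9 + i\right) = -3 + \left(9 - i\right) = 6 - i$)
$\left(37 + 55\right) B{\left(-1 \right)} \left(-5\right) = \left(37 + 55\right) \left(6 - i\right) \left(-5\right) = 92 \left(-30 + 5 i\right) = -2760 + 460 i$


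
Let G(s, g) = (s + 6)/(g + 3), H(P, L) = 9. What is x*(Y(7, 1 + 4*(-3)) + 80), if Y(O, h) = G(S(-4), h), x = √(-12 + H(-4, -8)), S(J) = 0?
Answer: 317*I*√3/4 ≈ 137.27*I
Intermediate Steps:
G(s, g) = (6 + s)/(3 + g)
x = I*√3 (x = √(-12 + 9) = √(-3) = I*√3 ≈ 1.732*I)
Y(O, h) = 6/(3 + h) (Y(O, h) = (6 + 0)/(3 + h) = 6/(3 + h))
x*(Y(7, 1 + 4*(-3)) + 80) = (I*√3)*(6/(3 + (1 + 4*(-3))) + 80) = (I*√3)*(6/(3 + (1 - 12)) + 80) = (I*√3)*(6/(3 - 11) + 80) = (I*√3)*(6/(-8) + 80) = (I*√3)*(6*(-⅛) + 80) = (I*√3)*(-¾ + 80) = (I*√3)*(317/4) = 317*I*√3/4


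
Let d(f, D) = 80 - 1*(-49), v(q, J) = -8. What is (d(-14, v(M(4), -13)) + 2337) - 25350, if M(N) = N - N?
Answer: -22884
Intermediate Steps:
M(N) = 0
d(f, D) = 129 (d(f, D) = 80 + 49 = 129)
(d(-14, v(M(4), -13)) + 2337) - 25350 = (129 + 2337) - 25350 = 2466 - 25350 = -22884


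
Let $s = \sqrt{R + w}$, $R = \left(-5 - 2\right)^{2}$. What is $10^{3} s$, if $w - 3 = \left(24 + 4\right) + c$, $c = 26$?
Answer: $1000 \sqrt{106} \approx 10296.0$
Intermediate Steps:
$R = 49$ ($R = \left(-7\right)^{2} = 49$)
$w = 57$ ($w = 3 + \left(\left(24 + 4\right) + 26\right) = 3 + \left(28 + 26\right) = 3 + 54 = 57$)
$s = \sqrt{106}$ ($s = \sqrt{49 + 57} = \sqrt{106} \approx 10.296$)
$10^{3} s = 10^{3} \sqrt{106} = 1000 \sqrt{106}$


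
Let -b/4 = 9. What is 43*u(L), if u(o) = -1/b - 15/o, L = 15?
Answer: -1505/36 ≈ -41.806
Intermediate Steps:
b = -36 (b = -4*9 = -36)
u(o) = 1/36 - 15/o (u(o) = -1/(-36) - 15/o = -1*(-1/36) - 15/o = 1/36 - 15/o)
43*u(L) = 43*((1/36)*(-540 + 15)/15) = 43*((1/36)*(1/15)*(-525)) = 43*(-35/36) = -1505/36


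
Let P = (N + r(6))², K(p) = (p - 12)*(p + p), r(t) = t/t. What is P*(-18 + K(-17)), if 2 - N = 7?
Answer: 15488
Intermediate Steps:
r(t) = 1
N = -5 (N = 2 - 1*7 = 2 - 7 = -5)
K(p) = 2*p*(-12 + p) (K(p) = (-12 + p)*(2*p) = 2*p*(-12 + p))
P = 16 (P = (-5 + 1)² = (-4)² = 16)
P*(-18 + K(-17)) = 16*(-18 + 2*(-17)*(-12 - 17)) = 16*(-18 + 2*(-17)*(-29)) = 16*(-18 + 986) = 16*968 = 15488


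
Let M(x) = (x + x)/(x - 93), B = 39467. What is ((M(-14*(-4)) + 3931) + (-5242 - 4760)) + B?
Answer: 1235540/37 ≈ 33393.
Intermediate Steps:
M(x) = 2*x/(-93 + x) (M(x) = (2*x)/(-93 + x) = 2*x/(-93 + x))
((M(-14*(-4)) + 3931) + (-5242 - 4760)) + B = ((2*(-14*(-4))/(-93 - 14*(-4)) + 3931) + (-5242 - 4760)) + 39467 = ((2*56/(-93 + 56) + 3931) - 10002) + 39467 = ((2*56/(-37) + 3931) - 10002) + 39467 = ((2*56*(-1/37) + 3931) - 10002) + 39467 = ((-112/37 + 3931) - 10002) + 39467 = (145335/37 - 10002) + 39467 = -224739/37 + 39467 = 1235540/37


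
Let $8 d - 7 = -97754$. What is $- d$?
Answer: $\frac{97747}{8} \approx 12218.0$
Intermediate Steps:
$d = - \frac{97747}{8}$ ($d = \frac{7}{8} + \frac{1}{8} \left(-97754\right) = \frac{7}{8} - \frac{48877}{4} = - \frac{97747}{8} \approx -12218.0$)
$- d = \left(-1\right) \left(- \frac{97747}{8}\right) = \frac{97747}{8}$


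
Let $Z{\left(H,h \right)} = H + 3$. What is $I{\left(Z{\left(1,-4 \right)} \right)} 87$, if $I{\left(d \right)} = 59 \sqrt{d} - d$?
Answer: $9918$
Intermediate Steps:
$Z{\left(H,h \right)} = 3 + H$
$I{\left(d \right)} = - d + 59 \sqrt{d}$
$I{\left(Z{\left(1,-4 \right)} \right)} 87 = \left(- (3 + 1) + 59 \sqrt{3 + 1}\right) 87 = \left(\left(-1\right) 4 + 59 \sqrt{4}\right) 87 = \left(-4 + 59 \cdot 2\right) 87 = \left(-4 + 118\right) 87 = 114 \cdot 87 = 9918$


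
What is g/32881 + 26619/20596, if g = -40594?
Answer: 2062385/35643004 ≈ 0.057862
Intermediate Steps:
g/32881 + 26619/20596 = -40594/32881 + 26619/20596 = -40594*1/32881 + 26619*(1/20596) = -40594/32881 + 1401/1084 = 2062385/35643004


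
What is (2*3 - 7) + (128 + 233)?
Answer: 360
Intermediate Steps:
(2*3 - 7) + (128 + 233) = (6 - 7) + 361 = -1 + 361 = 360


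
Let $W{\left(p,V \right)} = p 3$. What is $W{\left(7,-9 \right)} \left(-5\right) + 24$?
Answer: $-81$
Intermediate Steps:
$W{\left(p,V \right)} = 3 p$
$W{\left(7,-9 \right)} \left(-5\right) + 24 = 3 \cdot 7 \left(-5\right) + 24 = 21 \left(-5\right) + 24 = -105 + 24 = -81$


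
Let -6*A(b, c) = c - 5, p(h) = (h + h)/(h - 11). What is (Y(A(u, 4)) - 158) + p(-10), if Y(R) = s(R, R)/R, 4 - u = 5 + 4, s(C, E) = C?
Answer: -3277/21 ≈ -156.05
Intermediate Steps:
p(h) = 2*h/(-11 + h) (p(h) = (2*h)/(-11 + h) = 2*h/(-11 + h))
u = -5 (u = 4 - (5 + 4) = 4 - 1*9 = 4 - 9 = -5)
A(b, c) = ⅚ - c/6 (A(b, c) = -(c - 5)/6 = -(-5 + c)/6 = ⅚ - c/6)
Y(R) = 1 (Y(R) = R/R = 1)
(Y(A(u, 4)) - 158) + p(-10) = (1 - 158) + 2*(-10)/(-11 - 10) = -157 + 2*(-10)/(-21) = -157 + 2*(-10)*(-1/21) = -157 + 20/21 = -3277/21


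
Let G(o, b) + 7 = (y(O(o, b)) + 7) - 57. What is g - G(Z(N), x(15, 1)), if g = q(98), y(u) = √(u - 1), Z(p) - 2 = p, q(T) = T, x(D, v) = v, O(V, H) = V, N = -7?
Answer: 155 - I*√6 ≈ 155.0 - 2.4495*I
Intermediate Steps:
Z(p) = 2 + p
y(u) = √(-1 + u)
g = 98
G(o, b) = -57 + √(-1 + o) (G(o, b) = -7 + ((√(-1 + o) + 7) - 57) = -7 + ((7 + √(-1 + o)) - 57) = -7 + (-50 + √(-1 + o)) = -57 + √(-1 + o))
g - G(Z(N), x(15, 1)) = 98 - (-57 + √(-1 + (2 - 7))) = 98 - (-57 + √(-1 - 5)) = 98 - (-57 + √(-6)) = 98 - (-57 + I*√6) = 98 + (57 - I*√6) = 155 - I*√6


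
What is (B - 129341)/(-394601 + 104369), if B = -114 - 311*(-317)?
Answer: 7717/72558 ≈ 0.10636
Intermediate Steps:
B = 98473 (B = -114 + 98587 = 98473)
(B - 129341)/(-394601 + 104369) = (98473 - 129341)/(-394601 + 104369) = -30868/(-290232) = -30868*(-1/290232) = 7717/72558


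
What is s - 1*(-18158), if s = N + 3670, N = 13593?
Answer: 35421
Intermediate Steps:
s = 17263 (s = 13593 + 3670 = 17263)
s - 1*(-18158) = 17263 - 1*(-18158) = 17263 + 18158 = 35421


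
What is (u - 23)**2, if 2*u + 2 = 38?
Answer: 25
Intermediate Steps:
u = 18 (u = -1 + (1/2)*38 = -1 + 19 = 18)
(u - 23)**2 = (18 - 23)**2 = (-5)**2 = 25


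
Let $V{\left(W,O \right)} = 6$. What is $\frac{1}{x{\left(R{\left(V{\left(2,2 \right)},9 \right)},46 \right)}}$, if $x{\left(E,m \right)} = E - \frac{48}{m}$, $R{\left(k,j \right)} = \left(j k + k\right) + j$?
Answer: $\frac{23}{1563} \approx 0.014715$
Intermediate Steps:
$R{\left(k,j \right)} = j + k + j k$ ($R{\left(k,j \right)} = \left(k + j k\right) + j = j + k + j k$)
$\frac{1}{x{\left(R{\left(V{\left(2,2 \right)},9 \right)},46 \right)}} = \frac{1}{\left(9 + 6 + 9 \cdot 6\right) - \frac{48}{46}} = \frac{1}{\left(9 + 6 + 54\right) - \frac{24}{23}} = \frac{1}{69 - \frac{24}{23}} = \frac{1}{\frac{1563}{23}} = \frac{23}{1563}$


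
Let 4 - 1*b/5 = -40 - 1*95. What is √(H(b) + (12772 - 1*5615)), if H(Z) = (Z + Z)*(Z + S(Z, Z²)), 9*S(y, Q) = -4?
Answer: √8753303/3 ≈ 986.20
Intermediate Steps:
S(y, Q) = -4/9 (S(y, Q) = (⅑)*(-4) = -4/9)
b = 695 (b = 20 - 5*(-40 - 1*95) = 20 - 5*(-40 - 95) = 20 - 5*(-135) = 20 + 675 = 695)
H(Z) = 2*Z*(-4/9 + Z) (H(Z) = (Z + Z)*(Z - 4/9) = (2*Z)*(-4/9 + Z) = 2*Z*(-4/9 + Z))
√(H(b) + (12772 - 1*5615)) = √((2/9)*695*(-4 + 9*695) + (12772 - 1*5615)) = √((2/9)*695*(-4 + 6255) + (12772 - 5615)) = √((2/9)*695*6251 + 7157) = √(8688890/9 + 7157) = √(8753303/9) = √8753303/3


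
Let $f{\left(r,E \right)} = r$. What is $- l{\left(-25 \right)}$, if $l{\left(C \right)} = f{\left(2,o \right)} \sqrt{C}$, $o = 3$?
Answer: $- 10 i \approx - 10.0 i$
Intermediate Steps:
$l{\left(C \right)} = 2 \sqrt{C}$
$- l{\left(-25 \right)} = - 2 \sqrt{-25} = - 2 \cdot 5 i = - 10 i$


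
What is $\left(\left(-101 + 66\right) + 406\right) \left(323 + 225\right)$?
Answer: $203308$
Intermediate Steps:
$\left(\left(-101 + 66\right) + 406\right) \left(323 + 225\right) = \left(-35 + 406\right) 548 = 371 \cdot 548 = 203308$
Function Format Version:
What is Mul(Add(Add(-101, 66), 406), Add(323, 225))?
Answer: 203308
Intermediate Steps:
Mul(Add(Add(-101, 66), 406), Add(323, 225)) = Mul(Add(-35, 406), 548) = Mul(371, 548) = 203308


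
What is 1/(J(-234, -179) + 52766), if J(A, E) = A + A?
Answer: 1/52298 ≈ 1.9121e-5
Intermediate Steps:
J(A, E) = 2*A
1/(J(-234, -179) + 52766) = 1/(2*(-234) + 52766) = 1/(-468 + 52766) = 1/52298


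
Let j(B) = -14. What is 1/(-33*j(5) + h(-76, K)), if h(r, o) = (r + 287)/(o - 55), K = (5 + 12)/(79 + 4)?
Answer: 4548/2083663 ≈ 0.0021827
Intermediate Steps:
K = 17/83 ≈ 0.20482
h(r, o) = (287 + r)/(-55 + o)
1/(-33*j(5) + h(-76, K)) = 1/(-33*(-14) + (287 - 76)/(-55 + 17/83)) = 1/(462 + 211/(-4548/83)) = 1/(462 - 83/4548*211) = 1/(462 - 17513/4548) = 1/(2083663/4548) = 4548/2083663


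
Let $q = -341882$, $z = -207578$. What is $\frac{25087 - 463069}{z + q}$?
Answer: $\frac{218991}{274730} \approx 0.79711$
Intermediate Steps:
$\frac{25087 - 463069}{z + q} = \frac{25087 - 463069}{-207578 - 341882} = - \frac{437982}{-549460} = \left(-437982\right) \left(- \frac{1}{549460}\right) = \frac{218991}{274730}$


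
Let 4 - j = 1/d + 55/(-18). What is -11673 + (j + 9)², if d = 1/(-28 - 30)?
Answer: -2005163/324 ≈ -6188.8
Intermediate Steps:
d = -1/58 (d = 1/(-58) = -1/58 ≈ -0.017241)
j = 1171/18 (j = 4 - (1/(-1/58) + 55/(-18)) = 4 - (1*(-58) + 55*(-1/18)) = 4 - (-58 - 55/18) = 4 - 1*(-1099/18) = 4 + 1099/18 = 1171/18 ≈ 65.056)
-11673 + (j + 9)² = -11673 + (1171/18 + 9)² = -11673 + (1333/18)² = -11673 + 1776889/324 = -2005163/324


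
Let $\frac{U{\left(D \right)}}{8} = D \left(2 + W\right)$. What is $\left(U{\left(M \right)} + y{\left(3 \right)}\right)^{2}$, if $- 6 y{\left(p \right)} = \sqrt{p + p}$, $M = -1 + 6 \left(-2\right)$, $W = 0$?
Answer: $\frac{\left(1248 + \sqrt{6}\right)^{2}}{36} \approx 43434.0$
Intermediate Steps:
$M = -13$ ($M = -1 - 12 = -13$)
$y{\left(p \right)} = - \frac{\sqrt{2} \sqrt{p}}{6}$ ($y{\left(p \right)} = - \frac{\sqrt{p + p}}{6} = - \frac{\sqrt{2 p}}{6} = - \frac{\sqrt{2} \sqrt{p}}{6}$)
$U{\left(D \right)} = 16 D$ ($U{\left(D \right)} = 8 D \left(2 + 0\right) = 8 D 2 = 8 \cdot 2 D = 16 D$)
$\left(U{\left(M \right)} + y{\left(3 \right)}\right)^{2} = \left(16 \left(-13\right) - \frac{\sqrt{2} \sqrt{3}}{6}\right)^{2} = \left(-208 - \frac{\sqrt{6}}{6}\right)^{2}$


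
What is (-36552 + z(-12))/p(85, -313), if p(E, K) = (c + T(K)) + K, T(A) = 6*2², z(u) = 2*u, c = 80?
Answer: 36576/209 ≈ 175.00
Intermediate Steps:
T(A) = 24 (T(A) = 6*4 = 24)
p(E, K) = 104 + K (p(E, K) = (80 + 24) + K = 104 + K)
(-36552 + z(-12))/p(85, -313) = (-36552 + 2*(-12))/(104 - 313) = (-36552 - 24)/(-209) = -36576*(-1/209) = 36576/209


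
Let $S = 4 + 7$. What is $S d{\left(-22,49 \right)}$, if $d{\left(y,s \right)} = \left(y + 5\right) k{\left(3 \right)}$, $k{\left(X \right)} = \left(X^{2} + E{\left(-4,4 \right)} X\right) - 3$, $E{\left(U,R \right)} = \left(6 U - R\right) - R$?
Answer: $16830$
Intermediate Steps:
$S = 11$
$E{\left(U,R \right)} = - 2 R + 6 U$ ($E{\left(U,R \right)} = \left(- R + 6 U\right) - R = - 2 R + 6 U$)
$k{\left(X \right)} = -3 + X^{2} - 32 X$ ($k{\left(X \right)} = \left(X^{2} + \left(\left(-2\right) 4 + 6 \left(-4\right)\right) X\right) - 3 = \left(X^{2} + \left(-8 - 24\right) X\right) - 3 = \left(X^{2} - 32 X\right) - 3 = -3 + X^{2} - 32 X$)
$d{\left(y,s \right)} = -450 - 90 y$ ($d{\left(y,s \right)} = \left(y + 5\right) \left(-3 + 3^{2} - 96\right) = \left(5 + y\right) \left(-3 + 9 - 96\right) = \left(5 + y\right) \left(-90\right) = -450 - 90 y$)
$S d{\left(-22,49 \right)} = 11 \left(-450 - -1980\right) = 11 \left(-450 + 1980\right) = 11 \cdot 1530 = 16830$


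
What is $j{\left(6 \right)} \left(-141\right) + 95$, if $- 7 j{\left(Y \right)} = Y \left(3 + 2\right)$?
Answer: $\frac{4895}{7} \approx 699.29$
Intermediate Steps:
$j{\left(Y \right)} = - \frac{5 Y}{7}$ ($j{\left(Y \right)} = - \frac{Y \left(3 + 2\right)}{7} = - \frac{Y 5}{7} = - \frac{5 Y}{7}$)
$j{\left(6 \right)} \left(-141\right) + 95 = \left(- \frac{5}{7}\right) 6 \left(-141\right) + 95 = \left(- \frac{30}{7}\right) \left(-141\right) + 95 = \frac{4230}{7} + 95 = \frac{4895}{7}$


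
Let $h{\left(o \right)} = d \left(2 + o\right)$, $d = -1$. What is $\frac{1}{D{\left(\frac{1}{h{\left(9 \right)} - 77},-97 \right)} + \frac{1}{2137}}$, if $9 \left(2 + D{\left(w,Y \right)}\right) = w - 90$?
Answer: $- \frac{1692504}{20311393} \approx -0.083328$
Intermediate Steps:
$h{\left(o \right)} = -2 - o$ ($h{\left(o \right)} = - (2 + o) = -2 - o$)
$D{\left(w,Y \right)} = -12 + \frac{w}{9}$ ($D{\left(w,Y \right)} = -2 + \frac{w - 90}{9} = -2 + \frac{-90 + w}{9} = -2 + \left(-10 + \frac{w}{9}\right) = -12 + \frac{w}{9}$)
$\frac{1}{D{\left(\frac{1}{h{\left(9 \right)} - 77},-97 \right)} + \frac{1}{2137}} = \frac{1}{\left(-12 + \frac{1}{9 \left(\left(-2 - 9\right) - 77\right)}\right) + \frac{1}{2137}} = \frac{1}{\left(-12 + \frac{1}{9 \left(-11 - 77\right)}\right) + \frac{1}{2137}} = \frac{1}{\left(-12 + \frac{1}{9 \left(-88\right)}\right) + \frac{1}{2137}} = \frac{1}{\left(-12 + \frac{1}{9} \left(- \frac{1}{88}\right)\right) + \frac{1}{2137}} = \frac{1}{\left(-12 - \frac{1}{792}\right) + \frac{1}{2137}} = \frac{1}{- \frac{9505}{792} + \frac{1}{2137}} = \frac{1}{- \frac{20311393}{1692504}} = - \frac{1692504}{20311393}$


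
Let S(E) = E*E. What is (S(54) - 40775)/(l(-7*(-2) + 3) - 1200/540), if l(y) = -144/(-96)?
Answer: 681462/13 ≈ 52420.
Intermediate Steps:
S(E) = E**2
l(y) = 3/2 (l(y) = -144*(-1/96) = 3/2)
(S(54) - 40775)/(l(-7*(-2) + 3) - 1200/540) = (54**2 - 40775)/(3/2 - 1200/540) = (2916 - 40775)/(3/2 - 1200*1/540) = -37859/(3/2 - 20/9) = -37859/(-13/18) = -37859*(-18/13) = 681462/13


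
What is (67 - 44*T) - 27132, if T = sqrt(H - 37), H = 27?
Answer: -27065 - 44*I*sqrt(10) ≈ -27065.0 - 139.14*I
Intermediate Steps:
T = I*sqrt(10) (T = sqrt(27 - 37) = sqrt(-10) = I*sqrt(10) ≈ 3.1623*I)
(67 - 44*T) - 27132 = (67 - 44*I*sqrt(10)) - 27132 = -27065 - 44*I*sqrt(10)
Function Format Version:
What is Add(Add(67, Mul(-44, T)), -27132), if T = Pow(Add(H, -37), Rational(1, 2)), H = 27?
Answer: Add(-27065, Mul(-44, I, Pow(10, Rational(1, 2)))) ≈ Add(-27065., Mul(-139.14, I))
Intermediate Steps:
T = Mul(I, Pow(10, Rational(1, 2))) (T = Pow(Add(27, -37), Rational(1, 2)) = Pow(-10, Rational(1, 2)) = Mul(I, Pow(10, Rational(1, 2))) ≈ Mul(3.1623, I))
Add(Add(67, Mul(-44, T)), -27132) = Add(Add(67, Mul(-44, Mul(I, Pow(10, Rational(1, 2))))), -27132) = Add(Add(67, Mul(-44, I, Pow(10, Rational(1, 2)))), -27132) = Add(-27065, Mul(-44, I, Pow(10, Rational(1, 2))))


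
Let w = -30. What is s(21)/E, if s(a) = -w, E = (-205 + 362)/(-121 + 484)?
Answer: 10890/157 ≈ 69.363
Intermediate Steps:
E = 157/363 ≈ 0.43251
s(a) = 30 (s(a) = -1*(-30) = 30)
s(21)/E = 30/(157/363) = 30*(363/157) = 10890/157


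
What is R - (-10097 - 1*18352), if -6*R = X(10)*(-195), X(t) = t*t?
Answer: 31699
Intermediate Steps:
X(t) = t²
R = 3250 (R = -10²*(-195)/6 = -50*(-195)/3 = -⅙*(-19500) = 3250)
R - (-10097 - 1*18352) = 3250 - (-10097 - 1*18352) = 3250 - (-10097 - 18352) = 3250 - 1*(-28449) = 3250 + 28449 = 31699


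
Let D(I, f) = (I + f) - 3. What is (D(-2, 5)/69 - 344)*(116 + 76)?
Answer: -66048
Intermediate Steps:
D(I, f) = -3 + I + f
(D(-2, 5)/69 - 344)*(116 + 76) = ((-3 - 2 + 5)/69 - 344)*(116 + 76) = (0*(1/69) - 344)*192 = (0 - 344)*192 = -344*192 = -66048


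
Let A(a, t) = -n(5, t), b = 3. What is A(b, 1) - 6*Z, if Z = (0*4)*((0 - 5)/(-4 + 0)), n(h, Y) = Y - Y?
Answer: 0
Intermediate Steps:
n(h, Y) = 0
A(a, t) = 0 (A(a, t) = -1*0 = 0)
Z = 0 (Z = 0*(-5/(-4)) = 0*(-5*(-¼)) = 0*(5/4) = 0)
A(b, 1) - 6*Z = 0 - 6*0 = 0 + 0 = 0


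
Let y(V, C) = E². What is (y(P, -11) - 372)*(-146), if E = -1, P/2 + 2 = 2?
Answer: 54166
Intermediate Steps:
P = 0 (P = -4 + 2*2 = -4 + 4 = 0)
y(V, C) = 1 (y(V, C) = (-1)² = 1)
(y(P, -11) - 372)*(-146) = (1 - 372)*(-146) = -371*(-146) = 54166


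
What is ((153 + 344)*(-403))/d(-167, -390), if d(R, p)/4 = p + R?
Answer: 200291/2228 ≈ 89.897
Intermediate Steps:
d(R, p) = 4*R + 4*p (d(R, p) = 4*(p + R) = 4*(R + p) = 4*R + 4*p)
((153 + 344)*(-403))/d(-167, -390) = ((153 + 344)*(-403))/(4*(-167) + 4*(-390)) = (497*(-403))/(-668 - 1560) = -200291/(-2228) = -200291*(-1/2228) = 200291/2228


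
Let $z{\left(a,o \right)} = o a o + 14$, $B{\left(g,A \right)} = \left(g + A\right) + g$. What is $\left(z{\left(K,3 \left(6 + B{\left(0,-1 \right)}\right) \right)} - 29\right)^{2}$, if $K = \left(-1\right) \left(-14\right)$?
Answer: $9828225$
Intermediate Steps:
$B{\left(g,A \right)} = A + 2 g$ ($B{\left(g,A \right)} = \left(A + g\right) + g = A + 2 g$)
$K = 14$
$z{\left(a,o \right)} = 14 + a o^{2}$ ($z{\left(a,o \right)} = a o o + 14 = a o^{2} + 14 = 14 + a o^{2}$)
$\left(z{\left(K,3 \left(6 + B{\left(0,-1 \right)}\right) \right)} - 29\right)^{2} = \left(\left(14 + 14 \left(3 \left(6 + \left(-1 + 2 \cdot 0\right)\right)\right)^{2}\right) - 29\right)^{2} = \left(\left(14 + 14 \left(3 \left(6 + \left(-1 + 0\right)\right)\right)^{2}\right) - 29\right)^{2} = \left(\left(14 + 14 \left(3 \left(6 - 1\right)\right)^{2}\right) - 29\right)^{2} = \left(\left(14 + 14 \left(3 \cdot 5\right)^{2}\right) - 29\right)^{2} = \left(\left(14 + 14 \cdot 15^{2}\right) - 29\right)^{2} = \left(\left(14 + 14 \cdot 225\right) - 29\right)^{2} = \left(\left(14 + 3150\right) - 29\right)^{2} = \left(3164 - 29\right)^{2} = 3135^{2} = 9828225$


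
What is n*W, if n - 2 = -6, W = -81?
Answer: 324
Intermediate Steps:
n = -4 (n = 2 - 6 = -4)
n*W = -4*(-81) = 324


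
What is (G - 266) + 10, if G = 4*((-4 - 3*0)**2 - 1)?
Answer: -196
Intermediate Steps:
G = 60 (G = 4*((-4 + 0)**2 - 1) = 4*((-4)**2 - 1) = 4*(16 - 1) = 4*15 = 60)
(G - 266) + 10 = (60 - 266) + 10 = -206 + 10 = -196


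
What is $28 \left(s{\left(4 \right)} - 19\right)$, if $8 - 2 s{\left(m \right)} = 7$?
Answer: $-518$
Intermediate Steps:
$s{\left(m \right)} = \frac{1}{2}$ ($s{\left(m \right)} = 4 - \frac{7}{2} = \frac{1}{2}$)
$28 \left(s{\left(4 \right)} - 19\right) = 28 \left(\frac{1}{2} - 19\right) = 28 \left(- \frac{37}{2}\right) = -518$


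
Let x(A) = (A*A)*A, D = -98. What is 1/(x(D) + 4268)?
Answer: -1/936924 ≈ -1.0673e-6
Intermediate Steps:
x(A) = A³ (x(A) = A²*A = A³)
1/(x(D) + 4268) = 1/((-98)³ + 4268) = 1/(-941192 + 4268) = 1/(-936924) = -1/936924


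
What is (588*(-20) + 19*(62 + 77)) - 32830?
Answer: -41949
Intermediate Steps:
(588*(-20) + 19*(62 + 77)) - 32830 = (-11760 + 19*139) - 32830 = (-11760 + 2641) - 32830 = -9119 - 32830 = -41949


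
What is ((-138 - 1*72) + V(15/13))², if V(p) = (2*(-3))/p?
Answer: 1157776/25 ≈ 46311.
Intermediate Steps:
V(p) = -6/p
((-138 - 1*72) + V(15/13))² = ((-138 - 1*72) - 6/(15/13))² = ((-138 - 72) - 6/(15*(1/13)))² = (-210 - 6/15/13)² = (-210 - 6*13/15)² = (-210 - 26/5)² = (-1076/5)² = 1157776/25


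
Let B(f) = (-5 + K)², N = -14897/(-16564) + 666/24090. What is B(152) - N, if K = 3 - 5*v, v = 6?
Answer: 68038916981/66504460 ≈ 1023.1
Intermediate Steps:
K = -27 (K = 3 - 5*6 = 3 - 30 = -27)
N = 61650059/66504460 (N = -14897*(-1/16564) + 666*(1/24090) = 14897/16564 + 111/4015 = 61650059/66504460 ≈ 0.92701)
B(f) = 1024 (B(f) = (-5 - 27)² = (-32)² = 1024)
B(152) - N = 1024 - 1*61650059/66504460 = 1024 - 61650059/66504460 = 68038916981/66504460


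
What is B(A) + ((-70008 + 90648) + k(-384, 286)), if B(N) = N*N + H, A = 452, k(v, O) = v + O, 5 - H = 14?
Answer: 224837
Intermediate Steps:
H = -9 (H = 5 - 1*14 = 5 - 14 = -9)
k(v, O) = O + v
B(N) = -9 + N² (B(N) = N*N - 9 = N² - 9 = -9 + N²)
B(A) + ((-70008 + 90648) + k(-384, 286)) = (-9 + 452²) + ((-70008 + 90648) + (286 - 384)) = (-9 + 204304) + (20640 - 98) = 204295 + 20542 = 224837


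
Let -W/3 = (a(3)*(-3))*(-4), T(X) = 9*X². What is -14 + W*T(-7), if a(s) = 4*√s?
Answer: -14 - 63504*√3 ≈ -1.1001e+5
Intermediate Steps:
W = -144*√3 (W = -3*(4*√3)*(-3)*(-4) = -3*(-12*√3)*(-4) = -144*√3 ≈ -249.42)
-14 + W*T(-7) = -14 + (-144*√3)*(9*(-7)²) = -14 + (-144*√3)*(9*49) = -14 - 144*√3*441 = -14 - 63504*√3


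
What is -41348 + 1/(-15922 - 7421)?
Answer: -965186365/23343 ≈ -41348.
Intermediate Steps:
-41348 + 1/(-15922 - 7421) = -41348 + 1/(-23343) = -41348 - 1/23343 = -965186365/23343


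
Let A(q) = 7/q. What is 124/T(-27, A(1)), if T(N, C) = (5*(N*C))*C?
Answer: -124/6615 ≈ -0.018745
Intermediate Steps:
T(N, C) = 5*N*C**2 (T(N, C) = (5*(C*N))*C = (5*C*N)*C = 5*N*C**2)
124/T(-27, A(1)) = 124/((5*(-27)*(7/1)**2)) = 124/((5*(-27)*(7*1)**2)) = 124/((5*(-27)*7**2)) = 124/((5*(-27)*49)) = 124/(-6615) = 124*(-1/6615) = -124/6615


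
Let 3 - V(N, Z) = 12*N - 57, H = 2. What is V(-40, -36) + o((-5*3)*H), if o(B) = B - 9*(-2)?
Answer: 528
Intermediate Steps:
V(N, Z) = 60 - 12*N (V(N, Z) = 3 - (12*N - 57) = 3 - (-57 + 12*N) = 3 + (57 - 12*N) = 60 - 12*N)
o(B) = 18 + B (o(B) = B + 18 = 18 + B)
V(-40, -36) + o((-5*3)*H) = (60 - 12*(-40)) + (18 - 5*3*2) = (60 + 480) + (18 - 15*2) = 540 + (18 - 30) = 540 - 12 = 528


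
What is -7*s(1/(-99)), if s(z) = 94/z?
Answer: 65142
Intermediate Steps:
-7*s(1/(-99)) = -658/(1/(-99)) = -658/(-1/99) = -658*(-99) = -7*(-9306) = 65142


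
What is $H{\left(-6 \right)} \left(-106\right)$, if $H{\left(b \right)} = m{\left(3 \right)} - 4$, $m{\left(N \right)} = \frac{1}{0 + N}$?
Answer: $\frac{1166}{3} \approx 388.67$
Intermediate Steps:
$m{\left(N \right)} = \frac{1}{N}$
$H{\left(b \right)} = - \frac{11}{3}$ ($H{\left(b \right)} = \frac{1}{3} - 4 = - \frac{11}{3}$)
$H{\left(-6 \right)} \left(-106\right) = \left(- \frac{11}{3}\right) \left(-106\right) = \frac{1166}{3}$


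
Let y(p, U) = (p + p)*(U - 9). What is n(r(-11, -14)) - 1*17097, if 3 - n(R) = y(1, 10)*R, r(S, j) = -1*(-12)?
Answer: -17118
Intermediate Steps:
r(S, j) = 12
y(p, U) = 2*p*(-9 + U) (y(p, U) = (2*p)*(-9 + U) = 2*p*(-9 + U))
n(R) = 3 - 2*R (n(R) = 3 - 2*1*(-9 + 10)*R = 3 - 2*1*1*R = 3 - 2*R)
n(r(-11, -14)) - 1*17097 = (3 - 2*12) - 1*17097 = (3 - 24) - 17097 = -21 - 17097 = -17118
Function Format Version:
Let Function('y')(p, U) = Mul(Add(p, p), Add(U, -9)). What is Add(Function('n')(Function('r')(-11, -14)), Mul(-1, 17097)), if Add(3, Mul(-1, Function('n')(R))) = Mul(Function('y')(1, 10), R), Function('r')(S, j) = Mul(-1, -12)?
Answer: -17118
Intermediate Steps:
Function('r')(S, j) = 12
Function('y')(p, U) = Mul(2, p, Add(-9, U)) (Function('y')(p, U) = Mul(Mul(2, p), Add(-9, U)) = Mul(2, p, Add(-9, U)))
Function('n')(R) = Add(3, Mul(-2, R)) (Function('n')(R) = Add(3, Mul(-1, Mul(Mul(2, 1, Add(-9, 10)), R))) = Add(3, Mul(-1, Mul(Mul(2, 1, 1), R))) = Add(3, Mul(-1, Mul(2, R))) = Add(3, Mul(-2, R)))
Add(Function('n')(Function('r')(-11, -14)), Mul(-1, 17097)) = Add(Add(3, Mul(-2, 12)), Mul(-1, 17097)) = Add(Add(3, -24), -17097) = Add(-21, -17097) = -17118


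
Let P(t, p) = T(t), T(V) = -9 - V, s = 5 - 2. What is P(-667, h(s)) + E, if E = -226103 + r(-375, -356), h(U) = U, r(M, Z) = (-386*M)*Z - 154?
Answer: -51756599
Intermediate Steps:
s = 3
r(M, Z) = -154 - 386*M*Z (r(M, Z) = -386*M*Z - 154 = -154 - 386*M*Z)
P(t, p) = -9 - t
E = -51757257 (E = -226103 + (-154 - 386*(-375)*(-356)) = -226103 + (-154 - 51531000) = -226103 - 51531154 = -51757257)
P(-667, h(s)) + E = (-9 - 1*(-667)) - 51757257 = (-9 + 667) - 51757257 = 658 - 51757257 = -51756599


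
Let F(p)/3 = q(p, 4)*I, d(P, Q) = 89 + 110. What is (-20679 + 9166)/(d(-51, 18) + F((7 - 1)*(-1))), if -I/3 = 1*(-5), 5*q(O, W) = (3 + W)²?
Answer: -11513/640 ≈ -17.989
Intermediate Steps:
q(O, W) = (3 + W)²/5
I = 15 (I = -3*(-5) = 15)
d(P, Q) = 199
F(p) = 441 (F(p) = 3*(((3 + 4)²/5)*15) = 3*(((⅕)*7²)*15) = 3*(((⅕)*49)*15) = 3*((49/5)*15) = 3*147 = 441)
(-20679 + 9166)/(d(-51, 18) + F((7 - 1)*(-1))) = (-20679 + 9166)/(199 + 441) = -11513/640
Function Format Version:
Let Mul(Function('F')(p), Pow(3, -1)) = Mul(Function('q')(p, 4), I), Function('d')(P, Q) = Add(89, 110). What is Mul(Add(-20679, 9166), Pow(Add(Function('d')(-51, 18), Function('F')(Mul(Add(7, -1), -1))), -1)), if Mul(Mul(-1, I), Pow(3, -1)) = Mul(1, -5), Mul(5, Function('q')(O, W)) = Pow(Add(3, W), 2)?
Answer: Rational(-11513, 640) ≈ -17.989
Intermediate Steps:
Function('q')(O, W) = Mul(Rational(1, 5), Pow(Add(3, W), 2))
I = 15 (I = Mul(-3, Mul(1, -5)) = Mul(-3, -5) = 15)
Function('d')(P, Q) = 199
Function('F')(p) = 441 (Function('F')(p) = Mul(3, Mul(Mul(Rational(1, 5), Pow(Add(3, 4), 2)), 15)) = Mul(3, Mul(Mul(Rational(1, 5), Pow(7, 2)), 15)) = Mul(3, Mul(Mul(Rational(1, 5), 49), 15)) = Mul(3, Mul(Rational(49, 5), 15)) = Mul(3, 147) = 441)
Mul(Add(-20679, 9166), Pow(Add(Function('d')(-51, 18), Function('F')(Mul(Add(7, -1), -1))), -1)) = Mul(Add(-20679, 9166), Pow(Add(199, 441), -1)) = Mul(-11513, Pow(640, -1)) = Mul(-11513, Rational(1, 640)) = Rational(-11513, 640)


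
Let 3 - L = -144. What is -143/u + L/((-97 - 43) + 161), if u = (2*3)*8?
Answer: 193/48 ≈ 4.0208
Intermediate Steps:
L = 147 (L = 3 - 1*(-144) = 3 + 144 = 147)
u = 48 (u = 6*8 = 48)
-143/u + L/((-97 - 43) + 161) = -143/48 + 147/((-97 - 43) + 161) = -143*1/48 + 147/(-140 + 161) = -143/48 + 147/21 = -143/48 + 147*(1/21) = -143/48 + 7 = 193/48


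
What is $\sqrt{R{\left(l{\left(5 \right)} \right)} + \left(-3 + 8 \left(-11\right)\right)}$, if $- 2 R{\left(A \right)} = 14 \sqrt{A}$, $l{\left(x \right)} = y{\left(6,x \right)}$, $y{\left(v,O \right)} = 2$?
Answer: $\sqrt{-91 - 7 \sqrt{2}} \approx 10.045 i$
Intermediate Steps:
$l{\left(x \right)} = 2$
$R{\left(A \right)} = - 7 \sqrt{A}$ ($R{\left(A \right)} = - \frac{14 \sqrt{A}}{2} = - 7 \sqrt{A}$)
$\sqrt{R{\left(l{\left(5 \right)} \right)} + \left(-3 + 8 \left(-11\right)\right)} = \sqrt{- 7 \sqrt{2} + \left(-3 + 8 \left(-11\right)\right)} = \sqrt{- 7 \sqrt{2} - 91} = \sqrt{-91 - 7 \sqrt{2}}$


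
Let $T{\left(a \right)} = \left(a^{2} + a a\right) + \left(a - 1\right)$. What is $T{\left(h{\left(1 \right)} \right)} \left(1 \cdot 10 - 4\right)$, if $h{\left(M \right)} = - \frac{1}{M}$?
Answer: $0$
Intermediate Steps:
$T{\left(a \right)} = -1 + a + 2 a^{2}$ ($T{\left(a \right)} = \left(a^{2} + a^{2}\right) + \left(-1 + a\right) = 2 a^{2} + \left(-1 + a\right) = -1 + a + 2 a^{2}$)
$T{\left(h{\left(1 \right)} \right)} \left(1 \cdot 10 - 4\right) = \left(-1 - 1^{-1} + 2 \left(- 1^{-1}\right)^{2}\right) \left(1 \cdot 10 - 4\right) = \left(-1 - 1 + 2 \left(\left(-1\right) 1\right)^{2}\right) \left(10 - 4\right) = \left(-1 - 1 + 2 \left(-1\right)^{2}\right) 6 = \left(-1 - 1 + 2 \cdot 1\right) 6 = \left(-1 - 1 + 2\right) 6 = 0 \cdot 6 = 0$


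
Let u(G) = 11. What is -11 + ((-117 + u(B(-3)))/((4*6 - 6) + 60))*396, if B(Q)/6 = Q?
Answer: -7139/13 ≈ -549.15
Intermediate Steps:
B(Q) = 6*Q
-11 + ((-117 + u(B(-3)))/((4*6 - 6) + 60))*396 = -11 + ((-117 + 11)/((4*6 - 6) + 60))*396 = -11 - 106/((24 - 6) + 60)*396 = -11 - 106/(18 + 60)*396 = -11 - 106/78*396 = -11 - 106*1/78*396 = -11 - 53/39*396 = -11 - 6996/13 = -7139/13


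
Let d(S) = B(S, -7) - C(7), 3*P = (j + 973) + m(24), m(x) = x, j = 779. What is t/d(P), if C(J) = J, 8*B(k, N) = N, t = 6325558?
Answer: -50604464/63 ≈ -8.0325e+5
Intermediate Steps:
B(k, N) = N/8
P = 592 (P = ((779 + 973) + 24)/3 = (1752 + 24)/3 = (⅓)*1776 = 592)
d(S) = -63/8 (d(S) = (⅛)*(-7) - 1*7 = -7/8 - 7 = -63/8)
t/d(P) = 6325558/(-63/8) = 6325558*(-8/63) = -50604464/63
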